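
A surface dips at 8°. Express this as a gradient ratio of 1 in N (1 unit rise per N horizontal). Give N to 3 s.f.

1 : N means tan θ = 1/N, so N = 1/tan 8° = 1/0.1405

1 in 7.12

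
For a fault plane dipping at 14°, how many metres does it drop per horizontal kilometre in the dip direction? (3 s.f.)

249 m

drop per km = 1000 × tan 14° = 1000 × 0.2493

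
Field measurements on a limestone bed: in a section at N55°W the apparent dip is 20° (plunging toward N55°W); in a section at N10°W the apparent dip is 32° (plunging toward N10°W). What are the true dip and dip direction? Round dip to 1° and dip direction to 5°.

The two traces are lines in the plane: v₁ = (sin 305°·cos 20°, cos 305°·cos 20°, −sin 20°), v₂ = (sin 350°·cos 32°, cos 350°·cos 32°, −sin 32°).
Cross product v₁ × v₂ gives the pole to the plane: n ∝ (-0.000, 0.358, 0.563).
True dip = arccos(n_z / |n|) = arccos(0.8444) = 32.4°.
The horizontal component of n points toward azimuth atan2(n_x, n_y) = 360°, the dip direction.

true dip 32°, dip direction 000°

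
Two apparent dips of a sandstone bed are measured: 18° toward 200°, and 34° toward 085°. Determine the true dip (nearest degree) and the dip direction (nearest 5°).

true dip 44°, dip direction 130°

Each apparent-dip line lies in the plane. As unit vectors (x east, y north, z up), v₁ plunges 18°→200° and v₂ plunges 34°→085°.
Cross product v₁ × v₂ gives the pole to the plane: n ∝ (0.522, -0.437, 0.715).
True dip = arccos(n_z / |n|) = arccos(0.7240) = 43.6°.
The horizontal component of n points toward azimuth atan2(n_x, n_y) = 130°, the dip direction.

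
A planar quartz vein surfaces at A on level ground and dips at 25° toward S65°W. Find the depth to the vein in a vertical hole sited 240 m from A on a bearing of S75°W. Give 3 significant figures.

The hole lies 10° from the dip direction, so the down-dip offset is 240 × cos 10° = 236.35 m.
Depth = down-dip offset × tan(dip) = 236.35 × tan 25° = 236.35 × 0.4663
Depth = 110.21 m

110 m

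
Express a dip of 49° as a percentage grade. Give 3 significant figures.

grade % = 100 × tan 49° = 100 × 1.1504

115%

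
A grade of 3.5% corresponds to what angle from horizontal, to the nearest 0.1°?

tan θ = 3.5/100 = 0.0350
θ = arctan(0.0350) = 2.00°

2.0°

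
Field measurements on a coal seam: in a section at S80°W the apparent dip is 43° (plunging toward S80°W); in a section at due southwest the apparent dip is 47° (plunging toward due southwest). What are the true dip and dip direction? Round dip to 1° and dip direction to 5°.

Represent each trace as a vector plunging at its apparent dip toward its trend (east-north-up frame): v₁ = (-0.720, -0.127, -0.682), v₂ = (-0.482, -0.482, -0.731).
Cross product v₁ × v₂ gives the pole to the plane: n ∝ (-0.236, -0.198, 0.286).
Dip δ = arctan(|n_h|/n_z) = arctan(0.308/0.286) = 47.1°.
Dip direction = atan2(-0.236, -0.198) = 230° (azimuth of n's horizontal projection).

true dip 47°, dip direction 230°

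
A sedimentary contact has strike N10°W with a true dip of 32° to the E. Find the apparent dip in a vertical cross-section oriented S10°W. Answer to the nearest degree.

12°

The section lies 20° from the strike.
tan(apparent dip) = tan 32° · sin 20° = 0.2137
apparent dip = arctan 0.2137 = 12.06°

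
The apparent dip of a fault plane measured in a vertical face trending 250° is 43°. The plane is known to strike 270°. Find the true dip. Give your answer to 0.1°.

The section is 20° from the strike.
tan(true dip) = tan 43° / sin 20° = 2.7265
true dip = arctan 2.7265 = 69.86°

69.9°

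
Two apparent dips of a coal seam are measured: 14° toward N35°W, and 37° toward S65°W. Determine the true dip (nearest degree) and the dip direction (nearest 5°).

The two traces are lines in the plane: v₁ = (sin 325°·cos 14°, cos 325°·cos 14°, −sin 14°), v₂ = (sin 245°·cos 37°, cos 245°·cos 37°, −sin 37°).
The plane normal is n = v₁ × v₂ ∝ (-0.560, -0.160, 0.763).
True dip = arccos(n_z / |n|) = arccos(0.7950) = 37.3°.
Dip direction = azimuth of (n_x, n_y) = atan2(-0.560, -0.160) = 254°.

true dip 37°, dip direction 255°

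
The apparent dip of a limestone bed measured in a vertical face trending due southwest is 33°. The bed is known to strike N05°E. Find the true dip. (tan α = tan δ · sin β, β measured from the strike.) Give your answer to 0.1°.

45.3°

The section is 40° from the strike.
tan δ = tan α / sin β = tan 33° / sin 40° = 0.6494 / 0.6428 = 1.0103
δ = arctan(1.0103) = 45.29°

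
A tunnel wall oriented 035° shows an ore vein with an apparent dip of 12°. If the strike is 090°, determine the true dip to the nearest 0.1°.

β = acute angle between strike 090° and section 035° = 55°.
tan δ = tan α / sin β = tan 12° / sin 55° = 0.2126 / 0.8192 = 0.2595
true dip = arctan 0.2595 = 14.55°

14.5°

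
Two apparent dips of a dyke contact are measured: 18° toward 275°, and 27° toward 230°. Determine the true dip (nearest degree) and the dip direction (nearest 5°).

Represent each trace as a vector plunging at its apparent dip toward its trend (east-north-up frame): v₁ = (-0.947, 0.083, -0.309), v₂ = (-0.683, -0.573, -0.454).
Cross product v₁ × v₂ gives the pole to the plane: n ∝ (-0.215, -0.219, 0.599).
Dip δ = arctan(|n_h|/n_z) = arctan(0.307/0.599) = 27.1°.
The horizontal component of n points toward azimuth atan2(n_x, n_y) = 224°, the dip direction.

true dip 27°, dip direction 225°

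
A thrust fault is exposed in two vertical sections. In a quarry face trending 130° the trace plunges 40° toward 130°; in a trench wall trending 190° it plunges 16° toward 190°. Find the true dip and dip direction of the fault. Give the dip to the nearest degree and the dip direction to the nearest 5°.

Represent each trace as a vector plunging at its apparent dip toward its trend (east-north-up frame): v₁ = (0.587, -0.492, -0.643), v₂ = (-0.167, -0.947, -0.276).
The plane normal is n = v₁ × v₂ ∝ (0.473, -0.269, 0.638).
True dip = arccos(n_z / |n|) = arccos(0.7608) = 40.5°.
Dip direction = azimuth of (n_x, n_y) = atan2(0.473, -0.269) = 120°.

true dip 40°, dip direction 120°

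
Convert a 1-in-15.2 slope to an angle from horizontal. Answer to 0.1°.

tan θ = 1/15.2 = 0.0658
θ = arctan(0.0658) = 3.76°

3.8°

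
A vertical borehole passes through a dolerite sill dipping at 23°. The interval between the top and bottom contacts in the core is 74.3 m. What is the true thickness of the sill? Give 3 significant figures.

68.4 m

True thickness t = h · cos(dip) = 74.3 × cos 23°
t = 74.3 × 0.9205 = 68.394 m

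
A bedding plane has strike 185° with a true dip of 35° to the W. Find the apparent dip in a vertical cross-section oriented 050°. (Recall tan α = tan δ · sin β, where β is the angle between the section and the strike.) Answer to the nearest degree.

26°

The strike is 185° and the section trends 050°; the acute angle between them is β = 45°.
tan α = tan 35° × sin 45° = 0.7002 × 0.7071 = 0.4951
apparent dip = arctan 0.4951 = 26.34°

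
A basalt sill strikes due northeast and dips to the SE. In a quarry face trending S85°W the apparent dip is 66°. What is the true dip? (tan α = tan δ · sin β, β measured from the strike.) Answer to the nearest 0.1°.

74.0°

The section is 40° from the strike.
tan δ = tan α / sin β = tan 66° / sin 40° = 2.2460 / 0.6428 = 3.4942
δ = arctan(3.4942) = 74.03°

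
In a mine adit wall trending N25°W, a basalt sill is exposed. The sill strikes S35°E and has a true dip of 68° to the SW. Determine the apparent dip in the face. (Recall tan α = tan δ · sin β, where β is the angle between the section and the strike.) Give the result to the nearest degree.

23°

The section lies 10° from the strike.
tan α = tan 68° × sin 10° = 2.4751 × 0.1736 = 0.4298
apparent dip = arctan 0.4298 = 23.26°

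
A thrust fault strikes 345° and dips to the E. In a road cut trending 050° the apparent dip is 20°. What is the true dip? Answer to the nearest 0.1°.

21.9°

The section is 65° from the strike.
tan(true dip) = tan 20° / sin 65° = 0.4016
δ = arctan(0.4016) = 21.88°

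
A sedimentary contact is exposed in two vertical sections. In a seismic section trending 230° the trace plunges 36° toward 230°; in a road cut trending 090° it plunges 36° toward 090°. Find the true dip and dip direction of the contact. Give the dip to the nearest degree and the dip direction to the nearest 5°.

The two traces are lines in the plane: v₁ = (sin 230°·cos 36°, cos 230°·cos 36°, −sin 36°), v₂ = (sin 90°·cos 36°, cos 90°·cos 36°, −sin 36°).
n = v₁ × v₂ = (0.306, -0.840, 0.421) (taken with n_z > 0).
True dip = arccos(n_z / |n|) = arccos(0.4259) = 64.8°.
The horizontal component of n points toward azimuth atan2(n_x, n_y) = 160°, the dip direction.

true dip 65°, dip direction 160°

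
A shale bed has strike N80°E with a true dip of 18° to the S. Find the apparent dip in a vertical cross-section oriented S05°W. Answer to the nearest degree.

The section lies 75° from the strike.
tan α = tan 18° × sin 75° = 0.3249 × 0.9659 = 0.3138
α = arctan(0.3138) = 17.42°

17°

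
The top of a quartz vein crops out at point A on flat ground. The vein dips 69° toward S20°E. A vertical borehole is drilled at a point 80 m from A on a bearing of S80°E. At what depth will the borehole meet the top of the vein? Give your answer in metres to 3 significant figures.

The hole lies 60° from the dip direction, so the down-dip offset is 80 × cos 60° = 40.00 m.
Depth = down-dip offset × tan(dip) = 40.00 × tan 69° = 40.00 × 2.6051
Depth = 104.20 m

104 m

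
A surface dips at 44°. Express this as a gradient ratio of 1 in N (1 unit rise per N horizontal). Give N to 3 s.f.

1 : N means tan θ = 1/N, so N = 1/tan 44° = 1/0.9657

1 in 1.04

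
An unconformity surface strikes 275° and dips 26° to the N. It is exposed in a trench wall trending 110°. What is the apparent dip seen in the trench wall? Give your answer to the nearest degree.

7°

Angle between strike (275°) and section (110°): β = 15°.
tan α = tan 26° × sin 15° = 0.4877 × 0.2588 = 0.1262
apparent dip = arctan 0.1262 = 7.19°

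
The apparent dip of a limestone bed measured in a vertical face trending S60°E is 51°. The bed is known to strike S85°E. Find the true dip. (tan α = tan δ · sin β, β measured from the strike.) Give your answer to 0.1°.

The section is 25° from the strike.
tan(true dip) = tan 51° / sin 25° = 2.9220
true dip = arctan 2.9220 = 71.11°

71.1°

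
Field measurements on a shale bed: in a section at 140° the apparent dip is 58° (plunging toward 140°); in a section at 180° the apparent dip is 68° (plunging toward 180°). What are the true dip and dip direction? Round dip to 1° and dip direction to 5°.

true dip 68°, dip direction 190°

Each apparent-dip line lies in the plane. As unit vectors (x east, y north, z up), v₁ plunges 58°→140° and v₂ plunges 68°→180°.
Cross product v₁ × v₂ gives the pole to the plane: n ∝ (-0.059, -0.316, 0.128).
Dip δ = arctan(|n_h|/n_z) = arctan(0.321/0.128) = 68.3°.
Dip direction = azimuth of (n_x, n_y) = atan2(-0.059, -0.316) = 191°.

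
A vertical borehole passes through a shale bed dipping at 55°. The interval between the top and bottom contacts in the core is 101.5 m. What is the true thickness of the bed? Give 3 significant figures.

58.2 m

True thickness t = h · cos(dip) = 101.5 × cos 55°
t = 101.5 × 0.5736 = 58.218 m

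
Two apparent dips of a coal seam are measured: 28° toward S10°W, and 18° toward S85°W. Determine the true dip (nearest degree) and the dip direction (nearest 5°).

Represent each trace as a vector plunging at its apparent dip toward its trend (east-north-up frame): v₁ = (-0.153, -0.870, -0.469), v₂ = (-0.947, -0.083, -0.309).
Cross product v₁ × v₂ gives the pole to the plane: n ∝ (-0.230, -0.397, 0.811).
True dip = arccos(n_z / |n|) = arccos(0.8703) = 29.5°.
Dip direction = atan2(-0.230, -0.397) = 210° (azimuth of n's horizontal projection).

true dip 30°, dip direction 210°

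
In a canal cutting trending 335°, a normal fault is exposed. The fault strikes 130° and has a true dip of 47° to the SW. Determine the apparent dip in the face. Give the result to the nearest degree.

Angle between strike (130°) and section (335°): β = 25°.
tan(apparent dip) = tan 47° · sin 25° = 0.4532
α = arctan(0.4532) = 24.38°

24°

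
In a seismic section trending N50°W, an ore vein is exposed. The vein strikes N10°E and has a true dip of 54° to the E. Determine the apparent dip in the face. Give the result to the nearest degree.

50°

The section lies 60° from the strike.
tan α = tan 54° × sin 60° = 1.3764 × 0.8660 = 1.1920
α = arctan(1.1920) = 50.01°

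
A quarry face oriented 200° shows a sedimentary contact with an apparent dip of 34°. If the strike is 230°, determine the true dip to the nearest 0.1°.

The section is 30° from the strike.
tan(true dip) = tan 34° / sin 30° = 1.3490
true dip = arctan 1.3490 = 53.45°

53.5°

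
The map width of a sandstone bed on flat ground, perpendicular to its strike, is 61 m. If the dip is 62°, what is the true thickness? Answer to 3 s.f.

53.9 m

True thickness t = w · sin(dip) = 61 × sin 62°
t = 61 × 0.8829 = 53.860 m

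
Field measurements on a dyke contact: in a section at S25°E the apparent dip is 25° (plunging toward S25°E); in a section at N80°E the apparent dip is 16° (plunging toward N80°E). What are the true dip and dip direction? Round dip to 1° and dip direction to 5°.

true dip 26°, dip direction 135°

Each apparent-dip line lies in the plane. As unit vectors (x east, y north, z up), v₁ plunges 25°→S25°E and v₂ plunges 16°→N80°E.
n = v₁ × v₂ = (0.297, -0.294, 0.842) (taken with n_z > 0).
Dip δ = arctan(|n_h|/n_z) = arctan(0.418/0.842) = 26.4°.
The horizontal component of n points toward azimuth atan2(n_x, n_y) = 135°, the dip direction.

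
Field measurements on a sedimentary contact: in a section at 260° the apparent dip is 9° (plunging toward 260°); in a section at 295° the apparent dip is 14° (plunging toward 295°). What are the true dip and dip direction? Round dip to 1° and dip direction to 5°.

true dip 15°, dip direction 315°

Each apparent-dip line lies in the plane. As unit vectors (x east, y north, z up), v₁ plunges 9°→260° and v₂ plunges 14°→295°.
Cross product v₁ × v₂ gives the pole to the plane: n ∝ (-0.106, 0.098, 0.550).
tan δ = √(n_x²+n_y²)/n_z = 0.144/0.550, so δ = 14.7°.
Dip direction = azimuth of (n_x, n_y) = atan2(-0.106, 0.098) = 313°.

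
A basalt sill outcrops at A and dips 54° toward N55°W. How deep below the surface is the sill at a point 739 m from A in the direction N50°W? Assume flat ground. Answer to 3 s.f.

1010 m

The hole lies 5° from the dip direction, so the down-dip offset is 739 × cos 5° = 736.19 m.
Depth = down-dip offset × tan(dip) = 736.19 × tan 54° = 736.19 × 1.3764
Depth = 1013.28 m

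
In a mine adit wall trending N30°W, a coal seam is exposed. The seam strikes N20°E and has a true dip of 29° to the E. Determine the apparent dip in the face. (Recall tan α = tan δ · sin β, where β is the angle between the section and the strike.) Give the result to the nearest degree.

Angle between strike (N20°E) and section (N30°W): β = 50°.
tan(apparent dip) = tan 29° · sin 50° = 0.4246
α = arctan(0.4246) = 23.01°

23°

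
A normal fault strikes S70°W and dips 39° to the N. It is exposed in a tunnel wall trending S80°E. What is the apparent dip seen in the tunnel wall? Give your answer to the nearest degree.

22°

Angle between strike (S70°W) and section (S80°E): β = 30°.
tan α = tan 39° × sin 30° = 0.8098 × 0.5000 = 0.4049
α = arctan(0.4049) = 22.04°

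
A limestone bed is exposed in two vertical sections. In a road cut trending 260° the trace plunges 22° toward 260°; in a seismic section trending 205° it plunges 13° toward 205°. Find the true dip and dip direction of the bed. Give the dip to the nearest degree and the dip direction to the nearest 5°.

true dip 22°, dip direction 260°

Represent each trace as a vector plunging at its apparent dip toward its trend (east-north-up frame): v₁ = (-0.913, -0.161, -0.375), v₂ = (-0.412, -0.883, -0.225).
Cross product v₁ × v₂ gives the pole to the plane: n ∝ (-0.295, -0.051, 0.740).
Dip δ = arctan(|n_h|/n_z) = arctan(0.299/0.740) = 22.0°.
The horizontal component of n points toward azimuth atan2(n_x, n_y) = 260°, the dip direction.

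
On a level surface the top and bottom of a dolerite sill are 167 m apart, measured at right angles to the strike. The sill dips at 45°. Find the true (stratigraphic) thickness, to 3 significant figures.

True thickness t = w · sin(dip) = 167 × sin 45°
t = 167 × 0.7071 = 118.087 m

118 m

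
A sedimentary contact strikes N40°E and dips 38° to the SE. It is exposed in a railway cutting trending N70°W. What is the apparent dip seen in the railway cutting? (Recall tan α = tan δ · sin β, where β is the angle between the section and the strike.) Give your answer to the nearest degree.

36°

Angle between strike (N40°E) and section (N70°W): β = 70°.
tan α = tan 38° × sin 70° = 0.7813 × 0.9397 = 0.7342
α = arctan(0.7342) = 36.28°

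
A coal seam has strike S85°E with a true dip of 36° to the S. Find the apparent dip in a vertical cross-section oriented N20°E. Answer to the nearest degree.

The strike is S85°E and the section trends N20°E; the acute angle between them is β = 75°.
tan(apparent dip) = tan 36° · sin 75° = 0.7018
α = arctan(0.7018) = 35.06°

35°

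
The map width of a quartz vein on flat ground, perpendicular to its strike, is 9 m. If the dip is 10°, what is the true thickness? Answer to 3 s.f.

1.56 m

True thickness t = w · sin(dip) = 9 × sin 10°
t = 9 × 0.1736 = 1.563 m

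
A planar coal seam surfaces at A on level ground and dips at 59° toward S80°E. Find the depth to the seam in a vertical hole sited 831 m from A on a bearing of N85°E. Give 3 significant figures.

The hole lies 15° from the dip direction, so the down-dip offset is 831 × cos 15° = 802.68 m.
Depth = down-dip offset × tan(dip) = 802.68 × tan 59° = 802.68 × 1.6643
Depth = 1335.89 m

1340 m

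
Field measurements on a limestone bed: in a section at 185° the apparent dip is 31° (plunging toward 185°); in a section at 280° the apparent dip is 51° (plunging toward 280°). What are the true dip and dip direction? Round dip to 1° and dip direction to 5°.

true dip 55°, dip direction 250°

Each apparent-dip line lies in the plane. As unit vectors (x east, y north, z up), v₁ plunges 31°→185° and v₂ plunges 51°→280°.
n = v₁ × v₂ = (-0.720, -0.261, 0.537) (taken with n_z > 0).
True dip = arccos(n_z / |n|) = arccos(0.5744) = 54.9°.
Dip direction = atan2(-0.720, -0.261) = 250° (azimuth of n's horizontal projection).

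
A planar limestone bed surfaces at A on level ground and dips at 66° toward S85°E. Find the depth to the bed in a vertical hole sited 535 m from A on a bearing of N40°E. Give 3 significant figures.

The hole lies 55° from the dip direction, so the down-dip offset is 535 × cos 55° = 306.86 m.
Depth = down-dip offset × tan(dip) = 306.86 × tan 66° = 306.86 × 2.2460
Depth = 689.23 m

689 m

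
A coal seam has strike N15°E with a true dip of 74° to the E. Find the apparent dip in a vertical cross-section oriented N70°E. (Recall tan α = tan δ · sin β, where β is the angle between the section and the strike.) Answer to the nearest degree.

The section lies 55° from the strike.
tan α = tan 74° × sin 55° = 3.4874 × 0.8192 = 2.8567
apparent dip = arctan 2.8567 = 70.71°

71°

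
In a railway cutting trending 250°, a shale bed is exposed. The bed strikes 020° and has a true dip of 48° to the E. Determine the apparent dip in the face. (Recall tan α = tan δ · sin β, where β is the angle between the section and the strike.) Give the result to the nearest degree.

40°

The strike is 020° and the section trends 250°; the acute angle between them is β = 50°.
tan α = tan 48° × sin 50° = 1.1106 × 0.7660 = 0.8508
apparent dip = arctan 0.8508 = 40.39°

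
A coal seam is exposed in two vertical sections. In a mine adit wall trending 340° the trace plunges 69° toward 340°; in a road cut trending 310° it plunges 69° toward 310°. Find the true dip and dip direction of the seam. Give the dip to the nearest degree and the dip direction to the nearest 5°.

true dip 70°, dip direction 325°

The two traces are lines in the plane: v₁ = (sin 340°·cos 69°, cos 340°·cos 69°, −sin 69°), v₂ = (sin 310°·cos 69°, cos 310°·cos 69°, −sin 69°).
The plane normal is n = v₁ × v₂ ∝ (-0.099, 0.142, 0.064).
True dip = arccos(n_z / |n|) = arccos(0.3477) = 69.7°.
Dip direction = azimuth of (n_x, n_y) = atan2(-0.099, 0.142) = 325°.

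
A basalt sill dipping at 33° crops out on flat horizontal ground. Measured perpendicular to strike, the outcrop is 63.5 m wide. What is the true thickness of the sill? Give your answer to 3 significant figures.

34.6 m

True thickness t = w · sin(dip) = 63.5 × sin 33°
t = 63.5 × 0.5446 = 34.585 m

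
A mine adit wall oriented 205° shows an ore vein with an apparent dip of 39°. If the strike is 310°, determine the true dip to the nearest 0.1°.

The section is 75° from the strike.
tan δ = tan α / sin β = tan 39° / sin 75° = 0.8098 / 0.9659 = 0.8384
δ = arctan(0.8384) = 39.97°

40.0°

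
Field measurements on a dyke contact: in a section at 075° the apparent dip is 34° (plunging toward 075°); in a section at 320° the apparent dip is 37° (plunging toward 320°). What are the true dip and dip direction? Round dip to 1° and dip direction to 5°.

Represent each trace as a vector plunging at its apparent dip toward its trend (east-north-up frame): v₁ = (0.801, 0.215, -0.559), v₂ = (-0.513, 0.612, -0.602).
n = v₁ × v₂ = (0.213, 0.769, 0.600) (taken with n_z > 0).
tan δ = √(n_x²+n_y²)/n_z = 0.798/0.600, so δ = 53.1°.
Dip direction = azimuth of (n_x, n_y) = atan2(0.213, 0.769) = 15°.

true dip 53°, dip direction 015°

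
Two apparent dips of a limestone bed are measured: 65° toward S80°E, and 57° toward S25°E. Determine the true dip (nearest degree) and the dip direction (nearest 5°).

true dip 65°, dip direction 110°

Represent each trace as a vector plunging at its apparent dip toward its trend (east-north-up frame): v₁ = (0.416, -0.073, -0.906), v₂ = (0.230, -0.494, -0.839).
n = v₁ × v₂ = (0.386, -0.140, 0.189) (taken with n_z > 0).
tan δ = √(n_x²+n_y²)/n_z = 0.411/0.189, so δ = 65.3°.
Dip direction = atan2(0.386, -0.140) = 110° (azimuth of n's horizontal projection).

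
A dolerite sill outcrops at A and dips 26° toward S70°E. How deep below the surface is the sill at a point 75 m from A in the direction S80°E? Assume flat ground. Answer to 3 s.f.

The hole lies 10° from the dip direction, so the down-dip offset is 75 × cos 10° = 73.86 m.
Depth = down-dip offset × tan(dip) = 73.86 × tan 26° = 73.86 × 0.4877
Depth = 36.02 m

36.0 m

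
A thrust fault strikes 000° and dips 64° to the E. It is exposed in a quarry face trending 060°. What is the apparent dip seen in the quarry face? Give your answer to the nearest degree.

61°

Angle between strike (000°) and section (060°): β = 60°.
tan α = tan 64° × sin 60° = 2.0503 × 0.8660 = 1.7756
α = arctan(1.7756) = 60.61°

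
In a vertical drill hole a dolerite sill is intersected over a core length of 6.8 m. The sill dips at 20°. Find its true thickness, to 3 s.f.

True thickness t = h · cos(dip) = 6.8 × cos 20°
t = 6.8 × 0.9397 = 6.390 m

6.39 m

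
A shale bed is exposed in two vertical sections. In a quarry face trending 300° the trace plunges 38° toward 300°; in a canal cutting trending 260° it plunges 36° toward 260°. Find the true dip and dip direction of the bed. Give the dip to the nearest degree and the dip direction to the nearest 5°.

true dip 39°, dip direction 285°

Each apparent-dip line lies in the plane. As unit vectors (x east, y north, z up), v₁ plunges 38°→300° and v₂ plunges 36°→260°.
The plane normal is n = v₁ × v₂ ∝ (-0.318, 0.089, 0.410).
Dip δ = arctan(|n_h|/n_z) = arctan(0.330/0.410) = 38.9°.
Dip direction = atan2(-0.318, 0.089) = 286° (azimuth of n's horizontal projection).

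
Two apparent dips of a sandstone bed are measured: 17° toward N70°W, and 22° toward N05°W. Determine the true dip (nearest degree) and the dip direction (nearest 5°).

Each apparent-dip line lies in the plane. As unit vectors (x east, y north, z up), v₁ plunges 17°→N70°W and v₂ plunges 22°→N05°W.
n = v₁ × v₂ = (-0.148, 0.313, 0.804) (taken with n_z > 0).
tan δ = √(n_x²+n_y²)/n_z = 0.346/0.804, so δ = 23.3°.
Dip direction = azimuth of (n_x, n_y) = atan2(-0.148, 0.313) = 335°.

true dip 23°, dip direction 335°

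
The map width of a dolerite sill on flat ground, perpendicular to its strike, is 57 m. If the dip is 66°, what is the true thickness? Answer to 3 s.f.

52.1 m

True thickness t = w · sin(dip) = 57 × sin 66°
t = 57 × 0.9135 = 52.072 m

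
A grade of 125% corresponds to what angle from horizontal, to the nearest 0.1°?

tan θ = 125/100 = 1.2500
θ = arctan(1.2500) = 51.34°

51.3°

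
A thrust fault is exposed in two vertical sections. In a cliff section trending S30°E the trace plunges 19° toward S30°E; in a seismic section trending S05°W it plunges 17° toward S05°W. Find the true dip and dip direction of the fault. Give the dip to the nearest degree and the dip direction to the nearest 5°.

Represent each trace as a vector plunging at its apparent dip toward its trend (east-north-up frame): v₁ = (0.473, -0.819, -0.326), v₂ = (-0.083, -0.953, -0.292).
Cross product v₁ × v₂ gives the pole to the plane: n ∝ (0.071, -0.165, 0.519).
tan δ = √(n_x²+n_y²)/n_z = 0.180/0.519, so δ = 19.1°.
Dip direction = atan2(0.071, -0.165) = 157° (azimuth of n's horizontal projection).

true dip 19°, dip direction 155°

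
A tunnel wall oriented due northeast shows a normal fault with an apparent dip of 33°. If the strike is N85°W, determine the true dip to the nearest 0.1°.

β = acute angle between strike N85°W and section due northeast = 50°.
tan(true dip) = tan 33° / sin 50° = 0.8477
true dip = arctan 0.8477 = 40.29°

40.3°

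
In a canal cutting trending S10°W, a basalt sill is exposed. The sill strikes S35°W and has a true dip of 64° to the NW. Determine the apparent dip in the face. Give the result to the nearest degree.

Angle between strike (S35°W) and section (S10°W): β = 25°.
tan(apparent dip) = tan 64° · sin 25° = 0.8665
apparent dip = arctan 0.8665 = 40.91°

41°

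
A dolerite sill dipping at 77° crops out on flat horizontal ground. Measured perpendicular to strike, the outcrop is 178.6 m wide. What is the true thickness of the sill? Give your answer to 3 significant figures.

174 m

True thickness t = w · sin(dip) = 178.6 × sin 77°
t = 178.6 × 0.9744 = 174.022 m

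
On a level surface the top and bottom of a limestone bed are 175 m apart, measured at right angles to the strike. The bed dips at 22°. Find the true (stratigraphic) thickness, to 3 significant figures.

True thickness t = w · sin(dip) = 175 × sin 22°
t = 175 × 0.3746 = 65.556 m

65.6 m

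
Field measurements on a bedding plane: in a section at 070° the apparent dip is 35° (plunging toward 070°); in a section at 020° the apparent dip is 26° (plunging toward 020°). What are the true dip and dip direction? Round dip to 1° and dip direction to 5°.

Each apparent-dip line lies in the plane. As unit vectors (x east, y north, z up), v₁ plunges 35°→070° and v₂ plunges 26°→020°.
Cross product v₁ × v₂ gives the pole to the plane: n ∝ (0.362, 0.161, 0.564).
tan δ = √(n_x²+n_y²)/n_z = 0.396/0.564, so δ = 35.1°.
The horizontal component of n points toward azimuth atan2(n_x, n_y) = 66°, the dip direction.

true dip 35°, dip direction 065°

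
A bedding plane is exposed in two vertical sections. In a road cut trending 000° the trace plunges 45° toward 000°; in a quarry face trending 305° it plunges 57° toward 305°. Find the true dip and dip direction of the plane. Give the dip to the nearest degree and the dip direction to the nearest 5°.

Represent each trace as a vector plunging at its apparent dip toward its trend (east-north-up frame): v₁ = (0.000, 0.707, -0.707), v₂ = (-0.446, 0.312, -0.839).
The plane normal is n = v₁ × v₂ ∝ (-0.372, 0.315, 0.315).
True dip = arccos(n_z / |n|) = arccos(0.5430) = 57.1°.
Dip direction = atan2(-0.372, 0.315) = 310° (azimuth of n's horizontal projection).

true dip 57°, dip direction 310°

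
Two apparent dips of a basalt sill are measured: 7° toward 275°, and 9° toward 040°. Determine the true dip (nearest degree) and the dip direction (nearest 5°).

Each apparent-dip line lies in the plane. As unit vectors (x east, y north, z up), v₁ plunges 7°→275° and v₂ plunges 9°→040°.
Cross product v₁ × v₂ gives the pole to the plane: n ∝ (-0.079, 0.232, 0.803).
Dip δ = arctan(|n_h|/n_z) = arctan(0.245/0.803) = 17.0°.
The horizontal component of n points toward azimuth atan2(n_x, n_y) = 341°, the dip direction.

true dip 17°, dip direction 340°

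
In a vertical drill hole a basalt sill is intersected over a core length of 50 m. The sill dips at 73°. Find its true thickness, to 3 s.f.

True thickness t = h · cos(dip) = 50 × cos 73°
t = 50 × 0.2924 = 14.619 m

14.6 m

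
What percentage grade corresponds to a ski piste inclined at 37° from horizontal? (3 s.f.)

grade % = 100 × tan 37° = 100 × 0.7536

75.4%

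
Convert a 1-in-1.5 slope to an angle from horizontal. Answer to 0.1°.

tan θ = 1/1.5 = 0.6667
θ = arctan(0.6667) = 33.69°

33.7°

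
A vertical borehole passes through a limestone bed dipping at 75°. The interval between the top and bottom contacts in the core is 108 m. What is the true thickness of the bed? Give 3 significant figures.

True thickness t = h · cos(dip) = 108 × cos 75°
t = 108 × 0.2588 = 27.952 m

28.0 m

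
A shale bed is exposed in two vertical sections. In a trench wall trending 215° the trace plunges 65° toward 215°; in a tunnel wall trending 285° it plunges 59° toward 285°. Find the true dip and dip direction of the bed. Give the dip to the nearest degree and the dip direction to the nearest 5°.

Each apparent-dip line lies in the plane. As unit vectors (x east, y north, z up), v₁ plunges 65°→215° and v₂ plunges 59°→285°.
Cross product v₁ × v₂ gives the pole to the plane: n ∝ (-0.418, -0.243, 0.205).
Dip δ = arctan(|n_h|/n_z) = arctan(0.483/0.205) = 67.1°.
Dip direction = atan2(-0.418, -0.243) = 240° (azimuth of n's horizontal projection).

true dip 67°, dip direction 240°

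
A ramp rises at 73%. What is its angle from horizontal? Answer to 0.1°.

36.1°

tan θ = 73/100 = 0.7300
θ = arctan(0.7300) = 36.13°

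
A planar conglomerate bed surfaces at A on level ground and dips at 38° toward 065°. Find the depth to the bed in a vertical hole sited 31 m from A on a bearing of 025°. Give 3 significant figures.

18.6 m

The hole lies 40° from the dip direction, so the down-dip offset is 31 × cos 40° = 23.75 m.
Depth = down-dip offset × tan(dip) = 23.75 × tan 38° = 23.75 × 0.7813
Depth = 18.55 m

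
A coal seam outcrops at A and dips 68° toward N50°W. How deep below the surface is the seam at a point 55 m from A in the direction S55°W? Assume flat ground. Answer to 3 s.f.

35.2 m

The hole lies 75° from the dip direction, so the down-dip offset is 55 × cos 75° = 14.24 m.
Depth = down-dip offset × tan(dip) = 14.24 × tan 68° = 14.24 × 2.4751
Depth = 35.23 m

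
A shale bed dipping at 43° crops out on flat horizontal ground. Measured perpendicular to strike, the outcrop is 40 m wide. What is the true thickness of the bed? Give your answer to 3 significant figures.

27.3 m

True thickness t = w · sin(dip) = 40 × sin 43°
t = 40 × 0.6820 = 27.280 m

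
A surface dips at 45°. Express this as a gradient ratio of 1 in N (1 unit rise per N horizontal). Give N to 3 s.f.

1 : N means tan θ = 1/N, so N = 1/tan 45° = 1/1.0000

1 in 1.00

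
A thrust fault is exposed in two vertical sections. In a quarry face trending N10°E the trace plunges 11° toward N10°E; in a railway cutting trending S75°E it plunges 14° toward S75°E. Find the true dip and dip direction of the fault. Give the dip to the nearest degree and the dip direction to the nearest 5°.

true dip 18°, dip direction 065°

Represent each trace as a vector plunging at its apparent dip toward its trend (east-north-up frame): v₁ = (0.170, 0.967, -0.191), v₂ = (0.937, -0.251, -0.242).
Cross product v₁ × v₂ gives the pole to the plane: n ∝ (0.282, 0.138, 0.949).
tan δ = √(n_x²+n_y²)/n_z = 0.314/0.949, so δ = 18.3°.
Dip direction = atan2(0.282, 0.138) = 64° (azimuth of n's horizontal projection).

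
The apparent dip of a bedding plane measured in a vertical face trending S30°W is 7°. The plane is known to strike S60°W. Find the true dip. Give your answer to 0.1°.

β = acute angle between strike S60°W and section S30°W = 30°.
tan δ = tan α / sin β = tan 7° / sin 30° = 0.1228 / 0.5000 = 0.2456
true dip = arctan 0.2456 = 13.80°

13.8°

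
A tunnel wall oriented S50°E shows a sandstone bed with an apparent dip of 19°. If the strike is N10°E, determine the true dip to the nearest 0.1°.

β = acute angle between strike N10°E and section S50°E = 60°.
tan δ = tan α / sin β = tan 19° / sin 60° = 0.3443 / 0.8660 = 0.3976
δ = arctan(0.3976) = 21.68°

21.7°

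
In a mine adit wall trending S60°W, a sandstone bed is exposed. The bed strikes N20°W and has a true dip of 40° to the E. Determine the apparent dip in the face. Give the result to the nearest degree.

The section lies 80° from the strike.
tan α = tan 40° × sin 80° = 0.8391 × 0.9848 = 0.8264
α = arctan(0.8264) = 39.57°

40°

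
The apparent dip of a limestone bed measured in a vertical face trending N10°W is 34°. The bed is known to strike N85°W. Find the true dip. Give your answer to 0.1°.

34.9°

β = acute angle between strike N85°W and section N10°W = 75°.
tan δ = tan α / sin β = tan 34° / sin 75° = 0.6745 / 0.9659 = 0.6983
δ = arctan(0.6983) = 34.93°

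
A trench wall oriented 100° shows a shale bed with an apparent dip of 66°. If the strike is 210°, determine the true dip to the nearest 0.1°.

67.3°

β = acute angle between strike 210° and section 100° = 70°.
tan δ = tan α / sin β = tan 66° / sin 70° = 2.2460 / 0.9397 = 2.3902
δ = arctan(2.3902) = 67.30°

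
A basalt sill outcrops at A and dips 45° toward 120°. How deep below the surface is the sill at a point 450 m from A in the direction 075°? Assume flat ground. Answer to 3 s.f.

318 m

The hole lies 45° from the dip direction, so the down-dip offset is 450 × cos 45° = 318.20 m.
Depth = down-dip offset × tan(dip) = 318.20 × tan 45° = 318.20 × 1.0000
Depth = 318.20 m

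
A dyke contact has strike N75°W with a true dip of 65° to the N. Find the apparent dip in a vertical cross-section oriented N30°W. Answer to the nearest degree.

57°

The section lies 45° from the strike.
tan(apparent dip) = tan 65° · sin 45° = 1.5164
apparent dip = arctan 1.5164 = 56.60°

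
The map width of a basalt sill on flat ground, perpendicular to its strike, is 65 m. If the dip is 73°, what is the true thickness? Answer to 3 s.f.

62.2 m

True thickness t = w · sin(dip) = 65 × sin 73°
t = 65 × 0.9563 = 62.160 m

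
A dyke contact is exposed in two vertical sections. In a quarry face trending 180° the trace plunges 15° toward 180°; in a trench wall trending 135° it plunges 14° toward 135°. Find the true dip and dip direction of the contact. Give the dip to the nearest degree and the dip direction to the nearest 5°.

true dip 16°, dip direction 160°

Represent each trace as a vector plunging at its apparent dip toward its trend (east-north-up frame): v₁ = (0.000, -0.966, -0.259), v₂ = (0.686, -0.686, -0.242).
The plane normal is n = v₁ × v₂ ∝ (0.056, -0.178, 0.663).
tan δ = √(n_x²+n_y²)/n_z = 0.186/0.663, so δ = 15.7°.
The horizontal component of n points toward azimuth atan2(n_x, n_y) = 162°, the dip direction.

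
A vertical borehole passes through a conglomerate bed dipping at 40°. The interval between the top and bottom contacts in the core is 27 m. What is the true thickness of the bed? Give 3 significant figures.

20.7 m

True thickness t = h · cos(dip) = 27 × cos 40°
t = 27 × 0.7660 = 20.683 m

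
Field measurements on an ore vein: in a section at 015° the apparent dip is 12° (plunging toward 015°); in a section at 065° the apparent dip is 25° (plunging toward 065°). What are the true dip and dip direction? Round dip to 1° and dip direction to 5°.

The two traces are lines in the plane: v₁ = (sin 15°·cos 12°, cos 15°·cos 12°, −sin 12°), v₂ = (sin 65°·cos 25°, cos 65°·cos 25°, −sin 25°).
Cross product v₁ × v₂ gives the pole to the plane: n ∝ (0.320, 0.064, 0.679).
tan δ = √(n_x²+n_y²)/n_z = 0.326/0.679, so δ = 25.6°.
Dip direction = azimuth of (n_x, n_y) = atan2(0.320, 0.064) = 79°.

true dip 26°, dip direction 080°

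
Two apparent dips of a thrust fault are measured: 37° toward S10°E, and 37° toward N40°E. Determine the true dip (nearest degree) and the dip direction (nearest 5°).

Each apparent-dip line lies in the plane. As unit vectors (x east, y north, z up), v₁ plunges 37°→S10°E and v₂ plunges 37°→N40°E.
The plane normal is n = v₁ × v₂ ∝ (0.842, -0.225, 0.489).
True dip = arccos(n_z / |n|) = arccos(0.4892) = 60.7°.
Dip direction = azimuth of (n_x, n_y) = atan2(0.842, -0.225) = 105°.

true dip 61°, dip direction 105°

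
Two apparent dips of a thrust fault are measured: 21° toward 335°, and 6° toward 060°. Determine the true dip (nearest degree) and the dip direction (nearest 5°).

true dip 21°, dip direction 345°

The two traces are lines in the plane: v₁ = (sin 335°·cos 21°, cos 335°·cos 21°, −sin 21°), v₂ = (sin 60°·cos 6°, cos 60°·cos 6°, −sin 6°).
Cross product v₁ × v₂ gives the pole to the plane: n ∝ (-0.090, 0.350, 0.925).
Dip δ = arctan(|n_h|/n_z) = arctan(0.361/0.925) = 21.3°.
Dip direction = azimuth of (n_x, n_y) = atan2(-0.090, 0.350) = 346°.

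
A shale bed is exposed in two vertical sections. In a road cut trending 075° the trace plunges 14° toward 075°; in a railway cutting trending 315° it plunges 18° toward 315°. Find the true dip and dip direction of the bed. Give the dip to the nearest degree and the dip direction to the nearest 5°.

The two traces are lines in the plane: v₁ = (sin 75°·cos 14°, cos 75°·cos 14°, −sin 14°), v₂ = (sin 315°·cos 18°, cos 315°·cos 18°, −sin 18°).
Cross product v₁ × v₂ gives the pole to the plane: n ∝ (0.085, 0.452, 0.799).
True dip = arccos(n_z / |n|) = arccos(0.8666) = 29.9°.
The horizontal component of n points toward azimuth atan2(n_x, n_y) = 11°, the dip direction.

true dip 30°, dip direction 010°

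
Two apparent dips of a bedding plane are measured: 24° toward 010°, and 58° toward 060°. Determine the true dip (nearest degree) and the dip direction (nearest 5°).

true dip 61°, dip direction 085°

Represent each trace as a vector plunging at its apparent dip toward its trend (east-north-up frame): v₁ = (0.159, 0.900, -0.407), v₂ = (0.459, 0.265, -0.848).
The plane normal is n = v₁ × v₂ ∝ (0.655, 0.052, 0.371).
tan δ = √(n_x²+n_y²)/n_z = 0.657/0.371, so δ = 60.6°.
Dip direction = azimuth of (n_x, n_y) = atan2(0.655, 0.052) = 85°.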